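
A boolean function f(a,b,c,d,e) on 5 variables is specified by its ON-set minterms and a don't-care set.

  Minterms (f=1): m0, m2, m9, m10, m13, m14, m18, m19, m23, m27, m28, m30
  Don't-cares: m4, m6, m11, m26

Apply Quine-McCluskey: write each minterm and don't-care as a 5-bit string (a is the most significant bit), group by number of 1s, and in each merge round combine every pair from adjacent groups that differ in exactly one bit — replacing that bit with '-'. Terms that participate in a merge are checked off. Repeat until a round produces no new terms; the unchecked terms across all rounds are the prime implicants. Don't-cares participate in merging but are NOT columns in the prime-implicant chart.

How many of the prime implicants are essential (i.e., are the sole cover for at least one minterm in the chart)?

size-2^0 implicants → 00000(✓)  00010(✓)  00100(✓)  00110(✓)  01001(✓)  01010(✓)  01011(✓)  01101(✓)  01110(✓)  10010(✓)  10011(✓)  10111(✓)  11010(✓)  11011(✓)  11100(✓)  11110(✓)
size-2^1 implicants → -0010(✓)  -1010(✓)  -1011(✓)  -1110(✓)  0-010(✓)  0-110(✓)  00-00(✓)  00-10(✓)  000-0(✓)  001-0(✓)  01-01  01-10(✓)  010-1  0101-(✓)  1-010(✓)  1-011(✓)  10-11  1001-(✓)  11-10(✓)  1101-(✓)  111-0
size-2^2 implicants → --010  -1-10  -101-  0--10  00--0  1-01-
Unchecked terms (primes): --010, -1-10, -101-, 0--10, 00--0, 01-01, 010-1, 1-01-, 10-11, 111-0
Minterm coverage:
  m0 ⊆ 00--0 [E]
  m2 ⊆ --010,0--10,00--0
  m9 ⊆ 01-01,010-1
  m10 ⊆ --010,-1-10,-101-,0--10
  m13 ⊆ 01-01 [E]
  m14 ⊆ -1-10,0--10
  m18 ⊆ --010,1-01-
  m19 ⊆ 1-01-,10-11
  m23 ⊆ 10-11 [E]
  m27 ⊆ -101-,1-01-
  m28 ⊆ 111-0 [E]
  m30 ⊆ -1-10,111-0
E = {00--0, 01-01, 10-11, 111-0}

4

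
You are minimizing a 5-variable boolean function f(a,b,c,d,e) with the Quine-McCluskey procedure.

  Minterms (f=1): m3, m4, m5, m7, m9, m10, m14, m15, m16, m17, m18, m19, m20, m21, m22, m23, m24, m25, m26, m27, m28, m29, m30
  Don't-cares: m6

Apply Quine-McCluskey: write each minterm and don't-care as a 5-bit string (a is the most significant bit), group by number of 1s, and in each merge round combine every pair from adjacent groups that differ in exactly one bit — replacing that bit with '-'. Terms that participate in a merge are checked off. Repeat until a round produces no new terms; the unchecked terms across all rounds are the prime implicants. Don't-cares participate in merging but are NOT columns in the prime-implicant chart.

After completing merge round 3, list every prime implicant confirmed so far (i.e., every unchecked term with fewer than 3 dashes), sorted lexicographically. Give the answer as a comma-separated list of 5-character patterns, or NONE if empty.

--110, -0-11, -1-10, -1001, 0-11-

Round 0: 00011✓ 00100✓ 00101✓ 00110✓ 00111✓ 01001✓ 01010✓ 01110✓ 01111✓ 10000✓ 10001✓ 10010✓ 10011✓ 10100✓ 10101✓ 10110✓ 10111✓ 11000✓ 11001✓ 11010✓ 11011✓ 11100✓ 11101✓ 11110✓
Round 1: -0011✓ -0100✓ -0101✓ -0110✓ -0111✓ -1001 -1010✓ -1110✓ 0-110✓ 0-111✓ 00-11✓ 001-0✓ 001-1✓ 0010-✓ 0011-✓ 01-10✓ 0111-✓ 1-000✓ 1-001✓ 1-010✓ 1-011✓ 1-100✓ 1-101✓ 1-110✓ 10-00✓ 10-01✓ 10-10✓ 10-11✓ 100-0✓ 100-1✓ 1000-✓ 1001-✓ 101-0✓ 101-1✓ 1010-✓ 1011-✓ 11-00✓ 11-01✓ 11-10✓ 110-0✓ 110-1✓ 1100-✓ 1101-✓ 111-0✓ 1110-✓
Round 2: --110 -0-11 -01-0✓ -01-1✓ -010-✓ -011-✓ -1-10 0-11- 001--✓ 1--00✓ 1--01✓ 1--10✓ 1-0-0✓ 1-0-1✓ 1-00-✓ 1-01-✓ 1-1-0✓ 1-10-✓ 10--0✓ 10--1✓ 10-0-✓ 10-1-✓ 100--✓ 101--✓ 11--0✓ 11-0-✓ 110--✓
Round 3: -01-- 1---0 1--0- 1-0-- 10---
PIs = {--110, -0-11, -01--, -1-10, -1001, 0-11-, 1---0, 1--0-, 1-0--, 10---}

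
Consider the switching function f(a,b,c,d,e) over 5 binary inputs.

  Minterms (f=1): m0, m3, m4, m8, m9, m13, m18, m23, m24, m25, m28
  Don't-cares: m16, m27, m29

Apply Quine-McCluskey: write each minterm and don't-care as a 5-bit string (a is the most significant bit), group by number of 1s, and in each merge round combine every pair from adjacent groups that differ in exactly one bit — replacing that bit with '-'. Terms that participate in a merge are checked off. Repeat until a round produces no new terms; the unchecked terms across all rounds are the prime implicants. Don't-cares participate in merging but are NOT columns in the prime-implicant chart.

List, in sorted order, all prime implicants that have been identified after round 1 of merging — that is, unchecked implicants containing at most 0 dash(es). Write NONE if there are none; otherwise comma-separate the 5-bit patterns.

[col 0] 00000*, 00011, 00100*, 01000*, 01001*, 01101*, 10000*, 10010*, 10111, 11000*, 11001*, 11011*, 11100*, 11101*
[col 1] -0000*, -1000*, -1001*, -1101*, 0-000*, 00-00, 01-01*, 0100-*, 1-000*, 100-0, 11-00*, 11-01*, 110-1, 1100-*, 1110-*
[col 2] --000, -1-01, -100-, 11-0-
Prime implicants: --000, -1-01, -100-, 00-00, 00011, 100-0, 10111, 11-0-, 110-1

00011, 10111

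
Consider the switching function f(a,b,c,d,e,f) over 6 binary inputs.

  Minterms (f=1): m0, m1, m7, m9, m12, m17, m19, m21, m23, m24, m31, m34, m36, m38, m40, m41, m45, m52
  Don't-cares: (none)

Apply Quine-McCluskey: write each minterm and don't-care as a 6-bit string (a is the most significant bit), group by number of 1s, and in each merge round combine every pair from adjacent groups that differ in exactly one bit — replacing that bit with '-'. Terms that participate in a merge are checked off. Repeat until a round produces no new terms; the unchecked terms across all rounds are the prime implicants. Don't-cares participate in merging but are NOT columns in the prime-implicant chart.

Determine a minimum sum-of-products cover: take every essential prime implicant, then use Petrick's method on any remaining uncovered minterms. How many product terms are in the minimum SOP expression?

size-2^0 implicants → 000000(✓)  000001(✓)  000111(✓)  001001(✓)  001100  010001(✓)  010011(✓)  010101(✓)  010111(✓)  011000  011111(✓)  100010(✓)  100100(✓)  100110(✓)  101000(✓)  101001(✓)  101101(✓)  110100(✓)
size-2^1 implicants → -01001  0-0001  0-0111  00-001  00000-  01-111  010-01(✓)  010-11(✓)  0100-1(✓)  0101-1(✓)  1-0100  100-10  1001-0  101-01  10100-
size-2^2 implicants → 010--1
Unchecked terms (primes): -01001, 0-0001, 0-0111, 00-001, 00000-, 001100, 01-111, 010--1, 011000, 1-0100, 100-10, 1001-0, 101-01, 10100-
Minterm coverage:
  m0 ⊆ 00000- [E]
  m1 ⊆ 0-0001,00-001,00000-
  m7 ⊆ 0-0111 [E]
  m9 ⊆ -01001,00-001
  m12 ⊆ 001100 [E]
  m17 ⊆ 0-0001,010--1
  m19 ⊆ 010--1 [E]
  m21 ⊆ 010--1 [E]
  m23 ⊆ 0-0111,01-111,010--1
  m24 ⊆ 011000 [E]
  m31 ⊆ 01-111 [E]
  m34 ⊆ 100-10 [E]
  m36 ⊆ 1-0100,1001-0
  m38 ⊆ 100-10,1001-0
  m40 ⊆ 10100- [E]
  m41 ⊆ -01001,101-01,10100-
  m45 ⊆ 101-01 [E]
  m52 ⊆ 1-0100 [E]
E = {0-0111, 00000-, 001100, 01-111, 010--1, 011000, 1-0100, 100-10, 101-01, 10100-}
Petrick residual → -01001
Cover = b'cd'e'f + a'c'def + a'b'c'd'e' + a'b'cde'f' + a'bdef + a'bc'f + a'bcd'e'f' + ac'de'f' + ab'c'ef' + ab'ce'f + ab'cd'e'  |cover|=11

11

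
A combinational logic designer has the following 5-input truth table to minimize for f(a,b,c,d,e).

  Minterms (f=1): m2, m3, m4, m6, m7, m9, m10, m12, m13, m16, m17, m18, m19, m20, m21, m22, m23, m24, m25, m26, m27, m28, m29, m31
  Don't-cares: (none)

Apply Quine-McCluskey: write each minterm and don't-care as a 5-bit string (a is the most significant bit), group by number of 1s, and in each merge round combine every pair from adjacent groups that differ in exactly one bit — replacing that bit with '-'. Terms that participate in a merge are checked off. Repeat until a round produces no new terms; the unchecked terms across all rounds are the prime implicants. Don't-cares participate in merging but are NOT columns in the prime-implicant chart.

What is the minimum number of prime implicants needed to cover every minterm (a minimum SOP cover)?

Round 0: 00010✓ 00011✓ 00100✓ 00110✓ 00111✓ 01001✓ 01010✓ 01100✓ 01101✓ 10000✓ 10001✓ 10010✓ 10011✓ 10100✓ 10101✓ 10110✓ 10111✓ 11000✓ 11001✓ 11010✓ 11011✓ 11100✓ 11101✓ 11111✓
Round 1: -0010✓ -0011✓ -0100✓ -0110✓ -0111✓ -1001✓ -1010✓ -1100✓ -1101✓ 0-010✓ 0-100✓ 00-10✓ 00-11✓ 0001-✓ 001-0✓ 0011-✓ 01-01✓ 0110-✓ 1-000✓ 1-001✓ 1-010✓ 1-011✓ 1-100✓ 1-101✓ 1-111✓ 10-00✓ 10-01✓ 10-10✓ 10-11✓ 100-0✓ 100-1✓ 1000-✓ 1001-✓ 101-0✓ 101-1✓ 1010-✓ 1011-✓ 11-00✓ 11-01✓ 11-11✓ 110-0✓ 110-1✓ 1100-✓ 1101-✓ 111-1✓ 1110-✓
Round 2: --010 --100 -0-10✓ -0-11✓ -001-✓ -01-0 -011-✓ -1-01 -110- 00-1-✓ 1--00✓ 1--01✓ 1--11✓ 1-0-0✓ 1-0-1✓ 1-00-✓ 1-01-✓ 1-1-1✓ 1-10-✓ 10--0✓ 10--1✓ 10-0-✓ 10-1-✓ 100--✓ 101--✓ 11--1✓ 11-0-✓ 110--✓
Round 3: -0-1- 1---1 1--0- 1-0-- 10---
PIs = {--010, --100, -0-1-, -01-0, -1-01, -110-, 1---1, 1--0-, 1-0--, 10---}
Coverage chart:
  m2: --010,-0-1-
  m3: -0-1- ←essential
  m4: --100,-01-0
  m6: -0-1-,-01-0
  m7: -0-1- ←essential
  m9: -1-01 ←essential
  m10: --010 ←essential
  m12: --100,-110-
  m13: -1-01,-110-
  m16: 1--0-,1-0--,10---
  m17: 1---1,1--0-,1-0--,10---
  m18: --010,-0-1-,1-0--,10---
  m19: -0-1-,1---1,1-0--,10---
  m20: --100,-01-0,1--0-,10---
  m21: 1---1,1--0-,10---
  m22: -0-1-,-01-0,10---
  m23: -0-1-,1---1,10---
  m24: 1--0-,1-0--
  m25: -1-01,1---1,1--0-,1-0--
  m26: --010,1-0--
  m27: 1---1,1-0--
  m28: --100,-110-,1--0-
  m29: -1-01,-110-,1---1,1--0-
  m31: 1---1 ←essential
Essential: --010, -0-1-, -1-01, 1---1
Petrick residual → --100, 1--0-
Min cover (6 terms): c'de' + cd'e' + b'd + bd'e + ae + ad'

6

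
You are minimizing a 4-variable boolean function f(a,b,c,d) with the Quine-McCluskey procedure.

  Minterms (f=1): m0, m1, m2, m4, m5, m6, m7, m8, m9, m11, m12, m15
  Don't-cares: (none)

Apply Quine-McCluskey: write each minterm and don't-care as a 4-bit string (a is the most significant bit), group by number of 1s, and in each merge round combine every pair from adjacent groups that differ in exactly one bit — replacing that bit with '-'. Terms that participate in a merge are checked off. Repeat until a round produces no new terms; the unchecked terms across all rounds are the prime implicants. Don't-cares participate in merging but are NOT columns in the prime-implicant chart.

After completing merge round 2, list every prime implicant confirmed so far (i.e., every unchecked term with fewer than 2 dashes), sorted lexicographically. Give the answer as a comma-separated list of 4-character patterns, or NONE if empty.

-111, 1-11, 10-1

Round 0: 0000✓ 0001✓ 0010✓ 0100✓ 0101✓ 0110✓ 0111✓ 1000✓ 1001✓ 1011✓ 1100✓ 1111✓
Round 1: -000✓ -001✓ -100✓ -111 0-00✓ 0-01✓ 0-10✓ 00-0✓ 000-✓ 01-0✓ 01-1✓ 010-✓ 011-✓ 1-00✓ 1-11 10-1 100-✓
Round 2: --00 -00- 0--0 0-0- 01--
PIs = {--00, -00-, -111, 0--0, 0-0-, 01--, 1-11, 10-1}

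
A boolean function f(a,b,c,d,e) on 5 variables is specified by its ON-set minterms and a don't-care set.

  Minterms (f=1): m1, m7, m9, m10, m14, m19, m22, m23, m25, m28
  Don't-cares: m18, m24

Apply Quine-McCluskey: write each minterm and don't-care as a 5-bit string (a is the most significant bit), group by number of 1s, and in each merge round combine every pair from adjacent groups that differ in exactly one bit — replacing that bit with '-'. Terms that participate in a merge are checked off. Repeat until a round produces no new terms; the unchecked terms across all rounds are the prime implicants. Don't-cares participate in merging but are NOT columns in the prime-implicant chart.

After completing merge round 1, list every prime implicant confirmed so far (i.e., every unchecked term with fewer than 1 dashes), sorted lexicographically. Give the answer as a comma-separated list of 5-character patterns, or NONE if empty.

size-2^0 implicants → 00001(✓)  00111(✓)  01001(✓)  01010(✓)  01110(✓)  10010(✓)  10011(✓)  10110(✓)  10111(✓)  11000(✓)  11001(✓)  11100(✓)
size-2^1 implicants → -0111  -1001  0-001  01-10  10-10(✓)  10-11(✓)  1001-(✓)  1011-(✓)  11-00  1100-
size-2^2 implicants → 10-1-
Unchecked terms (primes): -0111, -1001, 0-001, 01-10, 10-1-, 11-00, 1100-

NONE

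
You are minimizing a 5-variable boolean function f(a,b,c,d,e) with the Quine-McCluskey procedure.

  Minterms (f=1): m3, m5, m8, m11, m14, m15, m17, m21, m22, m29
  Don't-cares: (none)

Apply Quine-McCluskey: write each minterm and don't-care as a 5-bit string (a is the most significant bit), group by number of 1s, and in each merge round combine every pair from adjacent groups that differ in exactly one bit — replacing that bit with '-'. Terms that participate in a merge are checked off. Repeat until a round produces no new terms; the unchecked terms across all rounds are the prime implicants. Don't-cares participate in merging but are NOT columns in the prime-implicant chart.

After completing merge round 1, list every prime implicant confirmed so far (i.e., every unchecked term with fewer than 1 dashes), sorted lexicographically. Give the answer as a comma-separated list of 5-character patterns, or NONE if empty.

size-2^0 implicants → 00011(✓)  00101(✓)  01000  01011(✓)  01110(✓)  01111(✓)  10001(✓)  10101(✓)  10110  11101(✓)
size-2^1 implicants → -0101  0-011  01-11  0111-  1-101  10-01
Unchecked terms (primes): -0101, 0-011, 01-11, 01000, 0111-, 1-101, 10-01, 10110

01000, 10110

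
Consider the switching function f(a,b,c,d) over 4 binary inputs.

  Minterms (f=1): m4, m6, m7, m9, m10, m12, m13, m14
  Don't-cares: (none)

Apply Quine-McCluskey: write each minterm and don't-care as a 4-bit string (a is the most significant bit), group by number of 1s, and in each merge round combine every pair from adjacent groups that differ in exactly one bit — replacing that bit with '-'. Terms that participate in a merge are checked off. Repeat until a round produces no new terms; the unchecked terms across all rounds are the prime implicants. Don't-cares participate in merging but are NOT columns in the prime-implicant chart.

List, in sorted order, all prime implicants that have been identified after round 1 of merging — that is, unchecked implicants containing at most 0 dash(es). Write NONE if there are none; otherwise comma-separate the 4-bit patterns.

Round 0: 0100✓ 0110✓ 0111✓ 1001✓ 1010✓ 1100✓ 1101✓ 1110✓
Round 1: -100✓ -110✓ 01-0✓ 011- 1-01 1-10 11-0✓ 110-
Round 2: -1-0
PIs = {-1-0, 011-, 1-01, 1-10, 110-}

NONE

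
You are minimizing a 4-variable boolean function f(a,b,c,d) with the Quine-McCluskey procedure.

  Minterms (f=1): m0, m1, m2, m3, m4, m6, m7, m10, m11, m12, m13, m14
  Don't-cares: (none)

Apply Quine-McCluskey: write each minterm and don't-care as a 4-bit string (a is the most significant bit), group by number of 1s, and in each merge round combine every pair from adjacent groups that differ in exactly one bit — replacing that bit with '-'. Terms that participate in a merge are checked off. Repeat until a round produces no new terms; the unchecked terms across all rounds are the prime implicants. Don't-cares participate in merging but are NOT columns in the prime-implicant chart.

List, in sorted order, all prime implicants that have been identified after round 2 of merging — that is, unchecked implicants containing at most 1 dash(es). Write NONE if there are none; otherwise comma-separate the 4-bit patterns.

110-

size-2^0 implicants → 0000(✓)  0001(✓)  0010(✓)  0011(✓)  0100(✓)  0110(✓)  0111(✓)  1010(✓)  1011(✓)  1100(✓)  1101(✓)  1110(✓)
size-2^1 implicants → -010(✓)  -011(✓)  -100(✓)  -110(✓)  0-00(✓)  0-10(✓)  0-11(✓)  00-0(✓)  00-1(✓)  000-(✓)  001-(✓)  01-0(✓)  011-(✓)  1-10(✓)  101-(✓)  11-0(✓)  110-
size-2^2 implicants → --10  -01-  -1-0  0--0  0-1-  00--
Unchecked terms (primes): --10, -01-, -1-0, 0--0, 0-1-, 00--, 110-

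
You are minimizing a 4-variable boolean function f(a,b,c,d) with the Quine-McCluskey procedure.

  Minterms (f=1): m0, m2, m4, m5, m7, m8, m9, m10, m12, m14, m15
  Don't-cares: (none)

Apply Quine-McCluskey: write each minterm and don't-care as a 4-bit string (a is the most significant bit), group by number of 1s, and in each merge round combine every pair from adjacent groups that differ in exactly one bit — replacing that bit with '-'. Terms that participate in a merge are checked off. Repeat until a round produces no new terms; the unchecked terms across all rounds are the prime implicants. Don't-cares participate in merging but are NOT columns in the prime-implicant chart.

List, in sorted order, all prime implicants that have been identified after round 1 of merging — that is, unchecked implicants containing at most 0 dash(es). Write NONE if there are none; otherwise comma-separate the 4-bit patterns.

Round 0: 0000✓ 0010✓ 0100✓ 0101✓ 0111✓ 1000✓ 1001✓ 1010✓ 1100✓ 1110✓ 1111✓
Round 1: -000✓ -010✓ -100✓ -111 0-00✓ 00-0✓ 01-1 010- 1-00✓ 1-10✓ 10-0✓ 100- 11-0✓ 111-
Round 2: --00 -0-0 1--0
PIs = {--00, -0-0, -111, 01-1, 010-, 1--0, 100-, 111-}

NONE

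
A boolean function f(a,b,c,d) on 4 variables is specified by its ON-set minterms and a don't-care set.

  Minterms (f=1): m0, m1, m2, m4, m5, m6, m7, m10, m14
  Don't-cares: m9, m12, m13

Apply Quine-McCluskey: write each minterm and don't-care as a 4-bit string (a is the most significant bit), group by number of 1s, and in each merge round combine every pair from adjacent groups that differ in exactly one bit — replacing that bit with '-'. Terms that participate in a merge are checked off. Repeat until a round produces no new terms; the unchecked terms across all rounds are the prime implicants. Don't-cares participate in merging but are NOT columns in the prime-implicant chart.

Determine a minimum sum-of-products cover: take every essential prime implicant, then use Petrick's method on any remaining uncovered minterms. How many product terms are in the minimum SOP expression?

Round 0: 0000✓ 0001✓ 0010✓ 0100✓ 0101✓ 0110✓ 0111✓ 1001✓ 1010✓ 1100✓ 1101✓ 1110✓
Round 1: -001✓ -010✓ -100✓ -101✓ -110✓ 0-00✓ 0-01✓ 0-10✓ 00-0✓ 000-✓ 01-0✓ 01-1✓ 010-✓ 011-✓ 1-01✓ 1-10✓ 11-0✓ 110-✓
Round 2: --01 --10 -1-0 -10- 0--0 0-0- 01--
PIs = {--01, --10, -1-0, -10-, 0--0, 0-0-, 01--}
Coverage chart:
  m0: 0--0,0-0-
  m1: --01,0-0-
  m2: --10,0--0
  m4: -1-0,-10-,0--0,0-0-,01--
  m5: --01,-10-,0-0-,01--
  m6: --10,-1-0,0--0,01--
  m7: 01-- ←essential
  m10: --10 ←essential
  m14: --10,-1-0
Essential: --10, 01--
Petrick residual → 0-0-
Min cover (3 terms): cd' + a'c' + a'b

3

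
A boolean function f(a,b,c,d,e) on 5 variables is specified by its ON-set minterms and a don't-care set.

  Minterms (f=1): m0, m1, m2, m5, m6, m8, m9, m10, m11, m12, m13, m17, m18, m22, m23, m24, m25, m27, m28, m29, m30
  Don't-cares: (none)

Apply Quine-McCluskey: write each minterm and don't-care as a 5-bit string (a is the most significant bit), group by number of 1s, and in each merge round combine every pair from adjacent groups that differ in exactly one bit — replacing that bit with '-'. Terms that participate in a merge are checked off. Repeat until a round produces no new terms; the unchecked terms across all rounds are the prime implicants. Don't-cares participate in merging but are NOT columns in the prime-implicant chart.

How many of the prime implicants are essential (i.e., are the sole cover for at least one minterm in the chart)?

size-2^0 implicants → 00000(✓)  00001(✓)  00010(✓)  00101(✓)  00110(✓)  01000(✓)  01001(✓)  01010(✓)  01011(✓)  01100(✓)  01101(✓)  10001(✓)  10010(✓)  10110(✓)  10111(✓)  11000(✓)  11001(✓)  11011(✓)  11100(✓)  11101(✓)  11110(✓)
size-2^1 implicants → -0001(✓)  -0010(✓)  -0110(✓)  -1000(✓)  -1001(✓)  -1011(✓)  -1100(✓)  -1101(✓)  0-000(✓)  0-001(✓)  0-010(✓)  0-101(✓)  00-01(✓)  00-10(✓)  000-0(✓)  0000-(✓)  01-00(✓)  01-01(✓)  010-0(✓)  010-1(✓)  0100-(✓)  0101-(✓)  0110-(✓)  1-001(✓)  1-110  10-10(✓)  1011-  11-00(✓)  11-01(✓)  110-1(✓)  1100-(✓)  111-0  1110-(✓)
size-2^2 implicants → --001  -0-10  -1-00(✓)  -1-01(✓)  -10-1  -100-(✓)  -110-(✓)  0--01  0-0-0  0-00-  01-0-(✓)  010--  11-0-(✓)
size-2^3 implicants → -1-0-
Unchecked terms (primes): --001, -0-10, -1-0-, -10-1, 0--01, 0-0-0, 0-00-, 010--, 1-110, 1011-, 111-0
Minterm coverage:
  m0 ⊆ 0-0-0,0-00-
  m1 ⊆ --001,0--01,0-00-
  m2 ⊆ -0-10,0-0-0
  m5 ⊆ 0--01 [E]
  m6 ⊆ -0-10 [E]
  m8 ⊆ -1-0-,0-0-0,0-00-,010--
  m9 ⊆ --001,-1-0-,-10-1,0--01,0-00-,010--
  m10 ⊆ 0-0-0,010--
  m11 ⊆ -10-1,010--
  m12 ⊆ -1-0- [E]
  m13 ⊆ -1-0-,0--01
  m17 ⊆ --001 [E]
  m18 ⊆ -0-10 [E]
  m22 ⊆ -0-10,1-110,1011-
  m23 ⊆ 1011- [E]
  m24 ⊆ -1-0- [E]
  m25 ⊆ --001,-1-0-,-10-1
  m27 ⊆ -10-1 [E]
  m28 ⊆ -1-0-,111-0
  m29 ⊆ -1-0- [E]
  m30 ⊆ 1-110,111-0
E = {--001, -0-10, -1-0-, -10-1, 0--01, 1011-}

6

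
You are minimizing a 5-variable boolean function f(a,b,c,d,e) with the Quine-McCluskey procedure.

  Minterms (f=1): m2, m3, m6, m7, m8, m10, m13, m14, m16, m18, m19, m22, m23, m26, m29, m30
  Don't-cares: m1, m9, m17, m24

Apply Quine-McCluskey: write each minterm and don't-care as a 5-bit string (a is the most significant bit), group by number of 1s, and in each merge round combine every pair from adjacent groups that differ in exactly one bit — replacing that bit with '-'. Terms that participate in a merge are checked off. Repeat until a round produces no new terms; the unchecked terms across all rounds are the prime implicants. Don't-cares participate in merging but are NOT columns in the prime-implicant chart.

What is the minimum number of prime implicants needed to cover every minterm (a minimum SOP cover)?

size-2^0 implicants → 00001(✓)  00010(✓)  00011(✓)  00110(✓)  00111(✓)  01000(✓)  01001(✓)  01010(✓)  01101(✓)  01110(✓)  10000(✓)  10001(✓)  10010(✓)  10011(✓)  10110(✓)  10111(✓)  11000(✓)  11010(✓)  11101(✓)  11110(✓)
size-2^1 implicants → -0001(✓)  -0010(✓)  -0011(✓)  -0110(✓)  -0111(✓)  -1000(✓)  -1010(✓)  -1101  -1110(✓)  0-001  0-010(✓)  0-110(✓)  00-10(✓)  00-11(✓)  000-1(✓)  0001-(✓)  0011-(✓)  01-01  01-10(✓)  010-0(✓)  0100-  1-000(✓)  1-010(✓)  1-110(✓)  10-10(✓)  10-11(✓)  100-0(✓)  100-1(✓)  1000-(✓)  1001-(✓)  1011-(✓)  11-10(✓)  110-0(✓)
size-2^2 implicants → --010(✓)  --110(✓)  -0-10(✓)  -0-11(✓)  -00-1  -001-(✓)  -011-(✓)  -1-10(✓)  -10-0  0--10(✓)  00-1-(✓)  1--10(✓)  1-0-0  10-1-(✓)  100--
size-2^3 implicants → ---10  -0-1-
Unchecked terms (primes): ---10, -0-1-, -00-1, -10-0, -1101, 0-001, 01-01, 0100-, 1-0-0, 100--
Minterm coverage:
  m2 ⊆ ---10,-0-1-
  m3 ⊆ -0-1-,-00-1
  m6 ⊆ ---10,-0-1-
  m7 ⊆ -0-1- [E]
  m8 ⊆ -10-0,0100-
  m10 ⊆ ---10,-10-0
  m13 ⊆ -1101,01-01
  m14 ⊆ ---10 [E]
  m16 ⊆ 1-0-0,100--
  m18 ⊆ ---10,-0-1-,1-0-0,100--
  m19 ⊆ -0-1-,-00-1,100--
  m22 ⊆ ---10,-0-1-
  m23 ⊆ -0-1- [E]
  m26 ⊆ ---10,-10-0,1-0-0
  m29 ⊆ -1101 [E]
  m30 ⊆ ---10 [E]
E = {---10, -0-1-, -1101}
Petrick residual → -10-0, 1-0-0
Cover = de' + b'd + bc'e' + bcd'e + ac'e'  |cover|=5

5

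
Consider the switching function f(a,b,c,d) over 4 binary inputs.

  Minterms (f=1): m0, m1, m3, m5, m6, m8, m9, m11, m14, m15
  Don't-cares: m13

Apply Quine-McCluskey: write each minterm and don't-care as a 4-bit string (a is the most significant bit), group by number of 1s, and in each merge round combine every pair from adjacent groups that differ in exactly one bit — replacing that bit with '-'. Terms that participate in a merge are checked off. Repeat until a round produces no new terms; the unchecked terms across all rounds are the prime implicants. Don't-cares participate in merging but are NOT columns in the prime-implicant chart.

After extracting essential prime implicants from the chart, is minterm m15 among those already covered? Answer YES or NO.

size-2^0 implicants → 0000(✓)  0001(✓)  0011(✓)  0101(✓)  0110(✓)  1000(✓)  1001(✓)  1011(✓)  1101(✓)  1110(✓)  1111(✓)
size-2^1 implicants → -000(✓)  -001(✓)  -011(✓)  -101(✓)  -110  0-01(✓)  00-1(✓)  000-(✓)  1-01(✓)  1-11(✓)  10-1(✓)  100-(✓)  11-1(✓)  111-
size-2^2 implicants → --01  -0-1  -00-  1--1
Unchecked terms (primes): --01, -0-1, -00-, -110, 1--1, 111-
Minterm coverage:
  m0 ⊆ -00- [E]
  m1 ⊆ --01,-0-1,-00-
  m3 ⊆ -0-1 [E]
  m5 ⊆ --01 [E]
  m6 ⊆ -110 [E]
  m8 ⊆ -00- [E]
  m9 ⊆ --01,-0-1,-00-,1--1
  m11 ⊆ -0-1,1--1
  m14 ⊆ -110,111-
  m15 ⊆ 1--1,111-
E = {--01, -0-1, -00-, -110}

NO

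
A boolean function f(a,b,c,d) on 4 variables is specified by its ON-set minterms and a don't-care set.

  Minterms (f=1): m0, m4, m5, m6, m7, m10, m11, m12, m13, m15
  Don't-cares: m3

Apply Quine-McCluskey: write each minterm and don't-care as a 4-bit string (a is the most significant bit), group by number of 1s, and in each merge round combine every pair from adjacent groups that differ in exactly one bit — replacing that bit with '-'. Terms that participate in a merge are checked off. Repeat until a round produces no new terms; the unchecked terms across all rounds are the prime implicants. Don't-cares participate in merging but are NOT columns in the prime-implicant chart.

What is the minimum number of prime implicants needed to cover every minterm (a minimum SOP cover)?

5

[col 0] 0000*, 0011*, 0100*, 0101*, 0110*, 0111*, 1010*, 1011*, 1100*, 1101*, 1111*
[col 1] -011*, -100*, -101*, -111*, 0-00, 0-11*, 01-0*, 01-1*, 010-*, 011-*, 1-11*, 101-, 11-1*, 110-*
[col 2] --11, -1-1, -10-, 01--
Prime implicants: --11, -1-1, -10-, 0-00, 01--, 101-
PI chart (minterm → PIs covering it):
  0 | 0-00  (sole → essential)
  4 | -10-,0-00,01--
  5 | -1-1,-10-,01--
  6 | 01--  (sole → essential)
  7 | --11,-1-1,01--
  10 | 101-  (sole → essential)
  11 | --11,101-
  12 | -10-  (sole → essential)
  13 | -1-1,-10-
  15 | --11,-1-1
Essential prime implicants: -10-, 0-00, 01--, 101-
Petrick residual → --11
Minimum SOP uses 5 PIs: cd + bc' + a'c'd' + a'b + ab'c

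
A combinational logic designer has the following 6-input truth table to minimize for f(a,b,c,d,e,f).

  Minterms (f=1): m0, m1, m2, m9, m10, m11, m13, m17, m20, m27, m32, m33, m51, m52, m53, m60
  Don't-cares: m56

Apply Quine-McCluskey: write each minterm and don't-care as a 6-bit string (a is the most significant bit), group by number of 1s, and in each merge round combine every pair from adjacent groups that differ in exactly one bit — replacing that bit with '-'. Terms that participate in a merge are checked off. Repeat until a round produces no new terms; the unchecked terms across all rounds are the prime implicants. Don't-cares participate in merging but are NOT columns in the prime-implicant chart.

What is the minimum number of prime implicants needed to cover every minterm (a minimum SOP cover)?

9

Round 0: 000000✓ 000001✓ 000010✓ 001001✓ 001010✓ 001011✓ 001101✓ 010001✓ 010100✓ 011011✓ 100000✓ 100001✓ 110011 110100✓ 110101✓ 111000✓ 111100✓
Round 1: -00000✓ -00001✓ -10100 0-0001 0-1011 00-001 00-010 0000-0 00000-✓ 001-01 0010-1 00101- 10000-✓ 11-100 11010- 111-00
Round 2: -0000-
PIs = {-0000-, -10100, 0-0001, 0-1011, 00-001, 00-010, 0000-0, 001-01, 0010-1, 00101-, 11-100, 110011, 11010-, 111-00}
Coverage chart:
  m0: -0000-,0000-0
  m1: -0000-,0-0001,00-001
  m2: 00-010,0000-0
  m9: 00-001,001-01,0010-1
  m10: 00-010,00101-
  m11: 0-1011,0010-1,00101-
  m13: 001-01 ←essential
  m17: 0-0001 ←essential
  m20: -10100 ←essential
  m27: 0-1011 ←essential
  m32: -0000- ←essential
  m33: -0000- ←essential
  m51: 110011 ←essential
  m52: -10100,11-100,11010-
  m53: 11010- ←essential
  m60: 11-100,111-00
Essential: -0000-, -10100, 0-0001, 0-1011, 001-01, 110011, 11010-
Petrick residual → 00-010, 11-100
Min cover (9 terms): b'c'd'e' + bc'de'f' + a'c'd'e'f + a'cd'ef + a'b'd'ef' + a'b'ce'f + abde'f' + abc'd'ef + abc'de'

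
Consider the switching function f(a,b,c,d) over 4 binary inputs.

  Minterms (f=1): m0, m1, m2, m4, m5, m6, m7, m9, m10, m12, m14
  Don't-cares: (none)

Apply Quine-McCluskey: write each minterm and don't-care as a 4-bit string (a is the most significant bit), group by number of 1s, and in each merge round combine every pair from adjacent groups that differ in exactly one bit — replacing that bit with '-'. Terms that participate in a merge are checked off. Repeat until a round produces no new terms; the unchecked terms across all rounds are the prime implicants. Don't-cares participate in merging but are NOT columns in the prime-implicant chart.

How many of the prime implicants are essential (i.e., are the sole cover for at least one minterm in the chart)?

size-2^0 implicants → 0000(✓)  0001(✓)  0010(✓)  0100(✓)  0101(✓)  0110(✓)  0111(✓)  1001(✓)  1010(✓)  1100(✓)  1110(✓)
size-2^1 implicants → -001  -010(✓)  -100(✓)  -110(✓)  0-00(✓)  0-01(✓)  0-10(✓)  00-0(✓)  000-(✓)  01-0(✓)  01-1(✓)  010-(✓)  011-(✓)  1-10(✓)  11-0(✓)
size-2^2 implicants → --10  -1-0  0--0  0-0-  01--
Unchecked terms (primes): --10, -001, -1-0, 0--0, 0-0-, 01--
Minterm coverage:
  m0 ⊆ 0--0,0-0-
  m1 ⊆ -001,0-0-
  m2 ⊆ --10,0--0
  m4 ⊆ -1-0,0--0,0-0-,01--
  m5 ⊆ 0-0-,01--
  m6 ⊆ --10,-1-0,0--0,01--
  m7 ⊆ 01-- [E]
  m9 ⊆ -001 [E]
  m10 ⊆ --10 [E]
  m12 ⊆ -1-0 [E]
  m14 ⊆ --10,-1-0
E = {--10, -001, -1-0, 01--}

4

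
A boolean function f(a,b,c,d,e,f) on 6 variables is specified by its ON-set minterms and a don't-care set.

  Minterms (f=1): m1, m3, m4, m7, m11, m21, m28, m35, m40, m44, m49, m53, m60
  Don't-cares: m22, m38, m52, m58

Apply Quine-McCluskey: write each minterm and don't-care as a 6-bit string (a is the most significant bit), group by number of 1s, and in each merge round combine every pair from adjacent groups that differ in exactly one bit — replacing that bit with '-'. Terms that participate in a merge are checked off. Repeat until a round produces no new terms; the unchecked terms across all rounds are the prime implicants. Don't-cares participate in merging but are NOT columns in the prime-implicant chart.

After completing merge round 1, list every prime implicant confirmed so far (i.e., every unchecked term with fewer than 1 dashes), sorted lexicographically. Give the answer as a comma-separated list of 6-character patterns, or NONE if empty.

[col 0] 000001*, 000011*, 000100, 000111*, 001011*, 010101*, 010110, 011100*, 100011*, 100110, 101000*, 101100*, 110001*, 110100*, 110101*, 111010, 111100*
[col 1] -00011, -10101, -11100, 00-011, 000-11, 0000-1, 1-1100, 101-00, 11-100, 110-01, 11010-
Prime implicants: -00011, -10101, -11100, 00-011, 000-11, 0000-1, 000100, 010110, 1-1100, 100110, 101-00, 11-100, 110-01, 11010-, 111010

000100, 010110, 100110, 111010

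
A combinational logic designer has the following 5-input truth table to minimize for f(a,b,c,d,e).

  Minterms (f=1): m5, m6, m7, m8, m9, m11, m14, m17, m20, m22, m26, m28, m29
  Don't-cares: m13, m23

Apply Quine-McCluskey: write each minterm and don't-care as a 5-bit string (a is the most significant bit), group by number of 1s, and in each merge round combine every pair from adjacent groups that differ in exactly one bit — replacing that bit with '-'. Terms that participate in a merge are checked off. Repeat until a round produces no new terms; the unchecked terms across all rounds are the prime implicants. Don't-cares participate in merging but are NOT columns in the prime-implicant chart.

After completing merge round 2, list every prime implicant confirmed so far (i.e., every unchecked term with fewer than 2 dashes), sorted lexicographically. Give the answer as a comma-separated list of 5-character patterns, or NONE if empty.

-1101, 0-101, 0-110, 001-1, 01-01, 010-1, 0100-, 1-100, 10001, 101-0, 11010, 1110-

size-2^0 implicants → 00101(✓)  00110(✓)  00111(✓)  01000(✓)  01001(✓)  01011(✓)  01101(✓)  01110(✓)  10001  10100(✓)  10110(✓)  10111(✓)  11010  11100(✓)  11101(✓)
size-2^1 implicants → -0110(✓)  -0111(✓)  -1101  0-101  0-110  001-1  0011-(✓)  01-01  010-1  0100-  1-100  101-0  1011-(✓)  1110-
size-2^2 implicants → -011-
Unchecked terms (primes): -011-, -1101, 0-101, 0-110, 001-1, 01-01, 010-1, 0100-, 1-100, 10001, 101-0, 11010, 1110-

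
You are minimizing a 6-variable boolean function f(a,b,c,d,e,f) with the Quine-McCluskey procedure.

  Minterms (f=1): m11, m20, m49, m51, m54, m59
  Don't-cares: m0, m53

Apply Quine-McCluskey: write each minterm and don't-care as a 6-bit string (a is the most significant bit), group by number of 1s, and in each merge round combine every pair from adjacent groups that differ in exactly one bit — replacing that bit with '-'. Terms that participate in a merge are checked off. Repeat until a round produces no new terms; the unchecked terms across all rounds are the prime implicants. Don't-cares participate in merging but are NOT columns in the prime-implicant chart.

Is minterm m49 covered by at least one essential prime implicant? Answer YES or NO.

NO

Round 0: 000000 001011 010100 110001✓ 110011✓ 110101✓ 110110 111011✓
Round 1: 11-011 110-01 1100-1
PIs = {000000, 001011, 010100, 11-011, 110-01, 1100-1, 110110}
Coverage chart:
  m11: 001011 ←essential
  m20: 010100 ←essential
  m49: 110-01,1100-1
  m51: 11-011,1100-1
  m54: 110110 ←essential
  m59: 11-011 ←essential
Essential: 001011, 010100, 11-011, 110110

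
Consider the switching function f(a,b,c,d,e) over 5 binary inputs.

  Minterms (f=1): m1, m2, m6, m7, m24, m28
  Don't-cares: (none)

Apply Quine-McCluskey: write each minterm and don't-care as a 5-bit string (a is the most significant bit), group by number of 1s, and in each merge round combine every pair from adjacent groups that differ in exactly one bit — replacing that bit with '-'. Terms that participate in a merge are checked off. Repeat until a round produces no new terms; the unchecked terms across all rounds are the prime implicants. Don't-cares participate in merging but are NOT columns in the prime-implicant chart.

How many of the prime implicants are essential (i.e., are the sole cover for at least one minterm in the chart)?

Round 0: 00001 00010✓ 00110✓ 00111✓ 11000✓ 11100✓
Round 1: 00-10 0011- 11-00
PIs = {00-10, 00001, 0011-, 11-00}
Coverage chart:
  m1: 00001 ←essential
  m2: 00-10 ←essential
  m6: 00-10,0011-
  m7: 0011- ←essential
  m24: 11-00 ←essential
  m28: 11-00 ←essential
Essential: 00-10, 00001, 0011-, 11-00

4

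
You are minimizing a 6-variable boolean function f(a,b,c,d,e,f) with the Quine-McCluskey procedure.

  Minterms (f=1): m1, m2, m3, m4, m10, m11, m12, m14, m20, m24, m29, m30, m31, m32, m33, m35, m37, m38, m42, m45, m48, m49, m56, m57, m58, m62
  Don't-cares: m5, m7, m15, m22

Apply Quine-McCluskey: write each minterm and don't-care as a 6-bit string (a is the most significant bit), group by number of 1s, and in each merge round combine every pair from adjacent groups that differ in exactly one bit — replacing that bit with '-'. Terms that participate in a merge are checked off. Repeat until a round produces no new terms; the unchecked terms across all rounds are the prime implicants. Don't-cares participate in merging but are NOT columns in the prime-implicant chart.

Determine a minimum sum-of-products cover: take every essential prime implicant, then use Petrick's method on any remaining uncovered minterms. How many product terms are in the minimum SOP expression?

size-2^0 implicants → 000001(✓)  000010(✓)  000011(✓)  000100(✓)  000101(✓)  000111(✓)  001010(✓)  001011(✓)  001100(✓)  001110(✓)  001111(✓)  010100(✓)  010110(✓)  011000(✓)  011101(✓)  011110(✓)  011111(✓)  100000(✓)  100001(✓)  100011(✓)  100101(✓)  100110  101010(✓)  101101(✓)  110000(✓)  110001(✓)  111000(✓)  111001(✓)  111010(✓)  111110(✓)
size-2^1 implicants → -00001(✓)  -00011(✓)  -00101(✓)  -01010  -11000  -11110  0-0100  0-1110(✓)  0-1111(✓)  00-010(✓)  00-011(✓)  00-100  00-111(✓)  000-01(✓)  000-11(✓)  0000-1(✓)  00001-(✓)  0001-1(✓)  00010-  001-10(✓)  001-11(✓)  00101-(✓)  0011-0  00111-(✓)  01-110  0101-0  0111-1  01111-(✓)  1-0000(✓)  1-0001(✓)  1-1010  10-101  100-01(✓)  1000-1(✓)  10000-(✓)  11-000(✓)  11-001(✓)  11000-(✓)  111-10  1110-0  11100-(✓)
size-2^2 implicants → -00-01  -000-1  0-111-  00--11  00-01-  000--1  001-1-  1-000-  11-00-
Unchecked terms (primes): -00-01, -000-1, -01010, -11000, -11110, 0-0100, 0-111-, 00--11, 00-01-, 00-100, 000--1, 00010-, 001-1-, 0011-0, 01-110, 0101-0, 0111-1, 1-000-, 1-1010, 10-101, 100110, 11-00-, 111-10, 1110-0
Minterm coverage:
  m1 ⊆ -00-01,-000-1,000--1
  m2 ⊆ 00-01- [E]
  m3 ⊆ -000-1,00--11,00-01-,000--1
  m4 ⊆ 0-0100,00-100,00010-
  m10 ⊆ -01010,00-01-,001-1-
  m11 ⊆ 00--11,00-01-,001-1-
  m12 ⊆ 00-100,0011-0
  m14 ⊆ 0-111-,001-1-,0011-0
  m20 ⊆ 0-0100,0101-0
  m24 ⊆ -11000 [E]
  m29 ⊆ 0111-1 [E]
  m30 ⊆ -11110,0-111-,01-110
  m31 ⊆ 0-111-,0111-1
  m32 ⊆ 1-000- [E]
  m33 ⊆ -00-01,-000-1,1-000-
  m35 ⊆ -000-1 [E]
  m37 ⊆ -00-01,10-101
  m38 ⊆ 100110 [E]
  m42 ⊆ -01010,1-1010
  m45 ⊆ 10-101 [E]
  m48 ⊆ 1-000-,11-00-
  m49 ⊆ 1-000-,11-00-
  m56 ⊆ -11000,11-00-,1110-0
  m57 ⊆ 11-00- [E]
  m58 ⊆ 1-1010,111-10,1110-0
  m62 ⊆ -11110,111-10
E = {-000-1, -11000, 00-01-, 0111-1, 1-000-, 10-101, 100110, 11-00-}
Petrick residual → -11110, 0-0100, 0011-0, 1-1010
Cover = b'c'd'f + bcd'e'f' + bcdef' + a'c'de'f' + a'b'd'e + a'b'cdf' + a'bcdf + ac'd'e' + acd'ef' + ab'de'f + ab'c'def' + abd'e'  |cover|=12

12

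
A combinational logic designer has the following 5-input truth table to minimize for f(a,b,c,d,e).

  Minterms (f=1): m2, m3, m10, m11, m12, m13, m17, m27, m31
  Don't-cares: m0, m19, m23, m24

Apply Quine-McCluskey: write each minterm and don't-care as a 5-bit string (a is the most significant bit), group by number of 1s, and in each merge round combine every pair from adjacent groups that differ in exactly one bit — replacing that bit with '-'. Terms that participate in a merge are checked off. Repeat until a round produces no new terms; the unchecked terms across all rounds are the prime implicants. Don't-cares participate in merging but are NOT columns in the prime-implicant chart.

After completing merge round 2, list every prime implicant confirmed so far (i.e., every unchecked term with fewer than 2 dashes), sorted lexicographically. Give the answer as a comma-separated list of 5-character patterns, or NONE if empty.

000-0, 0110-, 100-1, 11000

Round 0: 00000✓ 00010✓ 00011✓ 01010✓ 01011✓ 01100✓ 01101✓ 10001✓ 10011✓ 10111✓ 11000 11011✓ 11111✓
Round 1: -0011✓ -1011✓ 0-010✓ 0-011✓ 000-0 0001-✓ 0101-✓ 0110- 1-011✓ 1-111✓ 10-11✓ 100-1 11-11✓
Round 2: --011 0-01- 1--11
PIs = {--011, 0-01-, 000-0, 0110-, 1--11, 100-1, 11000}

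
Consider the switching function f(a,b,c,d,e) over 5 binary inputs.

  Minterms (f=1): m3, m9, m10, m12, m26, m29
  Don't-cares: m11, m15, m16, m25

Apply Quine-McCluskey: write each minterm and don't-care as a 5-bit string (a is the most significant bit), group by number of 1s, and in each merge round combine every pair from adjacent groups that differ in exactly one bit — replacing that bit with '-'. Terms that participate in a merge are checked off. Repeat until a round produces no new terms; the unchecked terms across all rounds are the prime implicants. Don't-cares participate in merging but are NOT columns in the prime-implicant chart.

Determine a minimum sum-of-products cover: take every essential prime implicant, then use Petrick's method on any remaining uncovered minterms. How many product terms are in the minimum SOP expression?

Round 0: 00011✓ 01001✓ 01010✓ 01011✓ 01100 01111✓ 10000 11001✓ 11010✓ 11101✓
Round 1: -1001 -1010 0-011 01-11 010-1 0101- 11-01
PIs = {-1001, -1010, 0-011, 01-11, 010-1, 0101-, 01100, 10000, 11-01}
Coverage chart:
  m3: 0-011 ←essential
  m9: -1001,010-1
  m10: -1010,0101-
  m12: 01100 ←essential
  m26: -1010 ←essential
  m29: 11-01 ←essential
Essential: -1010, 0-011, 01100, 11-01
Petrick residual → -1001
Min cover (5 terms): bc'd'e + bc'de' + a'c'de + a'bcd'e' + abd'e

5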